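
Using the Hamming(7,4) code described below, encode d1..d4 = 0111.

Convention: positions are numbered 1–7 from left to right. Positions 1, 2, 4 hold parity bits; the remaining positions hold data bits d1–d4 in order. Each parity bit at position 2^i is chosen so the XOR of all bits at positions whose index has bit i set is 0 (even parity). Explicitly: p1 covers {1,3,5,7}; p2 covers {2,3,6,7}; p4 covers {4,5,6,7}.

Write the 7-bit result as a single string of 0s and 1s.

0001111

Place data at non-parity positions: p1 p2 0 p4 1 1 1
p1 (pos 1,3,5,7): XOR of data positions = 0⊕1⊕1 = 0
p2 (pos 2,3,6,7): XOR of data positions = 0⊕1⊕1 = 0
p4 (pos 4,5,6,7): XOR of data positions = 1⊕1⊕1 = 1
Codeword: 0001111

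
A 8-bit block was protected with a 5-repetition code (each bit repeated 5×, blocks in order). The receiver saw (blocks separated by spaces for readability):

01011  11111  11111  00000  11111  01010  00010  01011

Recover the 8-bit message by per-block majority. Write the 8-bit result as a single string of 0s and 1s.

11101001

Block 1 (01011): 3 ones → 1
Block 2 (11111): 5 ones → 1
Block 3 (11111): 5 ones → 1
Block 4 (00000): 0 ones → 0
Block 5 (11111): 5 ones → 1
Block 6 (01010): 2 ones → 0
Block 7 (00010): 1 one → 0
Block 8 (01011): 3 ones → 1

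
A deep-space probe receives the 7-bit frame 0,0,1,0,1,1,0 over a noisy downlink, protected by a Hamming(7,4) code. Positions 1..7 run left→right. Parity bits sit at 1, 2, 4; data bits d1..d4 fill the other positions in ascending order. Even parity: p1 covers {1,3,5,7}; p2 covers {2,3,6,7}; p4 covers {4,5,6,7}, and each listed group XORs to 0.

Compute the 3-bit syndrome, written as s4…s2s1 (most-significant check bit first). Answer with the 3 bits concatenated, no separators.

000

s1 (pos 1,3,5,7): 0⊕1⊕1⊕0 = 0
s2 (pos 2,3,6,7): 0⊕1⊕1⊕0 = 0
s4 (pos 4,5,6,7): 0⊕1⊕1⊕0 = 0
Syndrome s4…s1 = 000 → no error.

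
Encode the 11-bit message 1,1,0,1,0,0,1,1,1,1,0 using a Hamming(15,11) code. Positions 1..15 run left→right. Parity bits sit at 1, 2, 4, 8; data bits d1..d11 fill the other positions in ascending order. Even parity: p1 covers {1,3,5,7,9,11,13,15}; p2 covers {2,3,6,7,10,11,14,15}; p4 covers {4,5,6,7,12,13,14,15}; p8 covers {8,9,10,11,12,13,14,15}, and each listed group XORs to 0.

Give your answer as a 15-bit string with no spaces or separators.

101110100011110

Place data at non-parity positions: p1 p2 1 p4 1 0 1 p8 0 0 1 1 1 1 0
p1 (pos 1,3,5,7,9,11,13,15): XOR of data positions = 1⊕1⊕1⊕0⊕1⊕1⊕0 = 1
p2 (pos 2,3,6,7,10,11,14,15): XOR of data positions = 1⊕0⊕1⊕0⊕1⊕1⊕0 = 0
p4 (pos 4,5,6,7,12,13,14,15): XOR of data positions = 1⊕0⊕1⊕1⊕1⊕1⊕0 = 1
p8 (pos 8,9,10,11,12,13,14,15): XOR of data positions = 0⊕0⊕1⊕1⊕1⊕1⊕0 = 0
Codeword: 101110100011110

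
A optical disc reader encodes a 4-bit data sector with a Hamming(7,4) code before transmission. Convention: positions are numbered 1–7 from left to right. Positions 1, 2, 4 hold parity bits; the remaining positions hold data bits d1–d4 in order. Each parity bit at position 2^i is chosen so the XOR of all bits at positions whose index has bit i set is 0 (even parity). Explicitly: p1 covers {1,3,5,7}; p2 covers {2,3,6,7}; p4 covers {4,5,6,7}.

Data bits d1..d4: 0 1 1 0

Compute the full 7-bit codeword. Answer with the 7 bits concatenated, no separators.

1100110

Place data at non-parity positions: p1 p2 0 p4 1 1 0
p1 (pos 1,3,5,7): XOR of data positions = 0⊕1⊕0 = 1
p2 (pos 2,3,6,7): XOR of data positions = 0⊕1⊕0 = 1
p4 (pos 4,5,6,7): XOR of data positions = 1⊕1⊕0 = 0
Codeword: 1100110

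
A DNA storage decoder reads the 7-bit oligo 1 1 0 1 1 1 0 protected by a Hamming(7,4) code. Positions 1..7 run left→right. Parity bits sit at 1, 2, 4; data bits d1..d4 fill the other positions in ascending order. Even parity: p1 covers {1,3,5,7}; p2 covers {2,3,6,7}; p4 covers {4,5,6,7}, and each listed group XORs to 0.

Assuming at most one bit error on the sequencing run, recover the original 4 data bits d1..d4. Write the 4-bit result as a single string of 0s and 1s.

s1 (pos 1,3,5,7): 1⊕0⊕1⊕0 = 0
s2 (pos 2,3,6,7): 1⊕0⊕1⊕0 = 0
s4 (pos 4,5,6,7): 1⊕1⊕1⊕0 = 1
Syndrome s4…s1 = 100 → error at position 4.
Flip position 4: 1101110 → 1100110
Read data bits from positions 3,5,6,7: 0110

0110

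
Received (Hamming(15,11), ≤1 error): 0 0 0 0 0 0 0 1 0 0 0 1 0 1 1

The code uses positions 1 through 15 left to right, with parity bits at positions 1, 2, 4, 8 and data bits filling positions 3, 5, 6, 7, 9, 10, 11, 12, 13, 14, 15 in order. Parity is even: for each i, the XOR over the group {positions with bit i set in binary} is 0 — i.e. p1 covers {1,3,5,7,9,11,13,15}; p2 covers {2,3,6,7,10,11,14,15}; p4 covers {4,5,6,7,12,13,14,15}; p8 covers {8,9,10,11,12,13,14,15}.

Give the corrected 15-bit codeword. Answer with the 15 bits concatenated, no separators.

s1 (pos 1,3,5,7,9,11,13,15): 0⊕0⊕0⊕0⊕0⊕0⊕0⊕1 = 1
s2 (pos 2,3,6,7,10,11,14,15): 0⊕0⊕0⊕0⊕0⊕0⊕1⊕1 = 0
s4 (pos 4,5,6,7,12,13,14,15): 0⊕0⊕0⊕0⊕1⊕0⊕1⊕1 = 1
s8 (pos 8,9,10,11,12,13,14,15): 1⊕0⊕0⊕0⊕1⊕0⊕1⊕1 = 0
Syndrome s8…s1 = 0101 → error at position 5.
Flip position 5: 000000010001011 → 000010010001011

000010010001011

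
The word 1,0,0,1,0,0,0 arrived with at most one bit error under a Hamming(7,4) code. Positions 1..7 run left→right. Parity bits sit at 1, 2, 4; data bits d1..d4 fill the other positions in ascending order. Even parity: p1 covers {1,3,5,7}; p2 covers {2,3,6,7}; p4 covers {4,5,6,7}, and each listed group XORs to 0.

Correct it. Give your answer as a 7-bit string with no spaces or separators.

1001100

s1 (pos 1,3,5,7): 1⊕0⊕0⊕0 = 1
s2 (pos 2,3,6,7): 0⊕0⊕0⊕0 = 0
s4 (pos 4,5,6,7): 1⊕0⊕0⊕0 = 1
Syndrome s4…s1 = 101 → error at position 5.
Flip position 5: 1001000 → 1001100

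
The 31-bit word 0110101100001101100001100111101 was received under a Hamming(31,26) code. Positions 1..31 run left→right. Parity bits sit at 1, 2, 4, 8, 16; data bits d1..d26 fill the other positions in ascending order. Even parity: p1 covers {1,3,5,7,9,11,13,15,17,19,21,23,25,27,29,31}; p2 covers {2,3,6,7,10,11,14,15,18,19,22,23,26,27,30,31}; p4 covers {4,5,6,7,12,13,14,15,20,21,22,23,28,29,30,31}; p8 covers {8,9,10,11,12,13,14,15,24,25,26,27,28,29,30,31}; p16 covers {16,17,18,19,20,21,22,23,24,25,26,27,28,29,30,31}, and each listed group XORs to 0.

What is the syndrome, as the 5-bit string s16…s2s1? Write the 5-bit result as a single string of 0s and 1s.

10111

s1 (pos 1,3,5,7,9,11,13,15,17,19,21,23,25,27,29,31): 0⊕1⊕1⊕1⊕0⊕0⊕1⊕0⊕1⊕0⊕0⊕1⊕0⊕1⊕1⊕1 = 1
s2 (pos 2,3,6,7,10,11,14,15,18,19,22,23,26,27,30,31): 1⊕1⊕0⊕1⊕0⊕0⊕1⊕0⊕0⊕0⊕1⊕1⊕1⊕1⊕0⊕1 = 1
s4 (pos 4,5,6,7,12,13,14,15,20,21,22,23,28,29,30,31): 0⊕1⊕0⊕1⊕0⊕1⊕1⊕0⊕0⊕0⊕1⊕1⊕1⊕1⊕0⊕1 = 1
s8 (pos 8,9,10,11,12,13,14,15,24,25,26,27,28,29,30,31): 1⊕0⊕0⊕0⊕0⊕1⊕1⊕0⊕0⊕0⊕1⊕1⊕1⊕1⊕0⊕1 = 0
s16 (pos 16,17,18,19,20,21,22,23,24,25,26,27,28,29,30,31): 1⊕1⊕0⊕0⊕0⊕0⊕1⊕1⊕0⊕0⊕1⊕1⊕1⊕1⊕0⊕1 = 1
Syndrome s16…s1 = 10111 → error at position 23.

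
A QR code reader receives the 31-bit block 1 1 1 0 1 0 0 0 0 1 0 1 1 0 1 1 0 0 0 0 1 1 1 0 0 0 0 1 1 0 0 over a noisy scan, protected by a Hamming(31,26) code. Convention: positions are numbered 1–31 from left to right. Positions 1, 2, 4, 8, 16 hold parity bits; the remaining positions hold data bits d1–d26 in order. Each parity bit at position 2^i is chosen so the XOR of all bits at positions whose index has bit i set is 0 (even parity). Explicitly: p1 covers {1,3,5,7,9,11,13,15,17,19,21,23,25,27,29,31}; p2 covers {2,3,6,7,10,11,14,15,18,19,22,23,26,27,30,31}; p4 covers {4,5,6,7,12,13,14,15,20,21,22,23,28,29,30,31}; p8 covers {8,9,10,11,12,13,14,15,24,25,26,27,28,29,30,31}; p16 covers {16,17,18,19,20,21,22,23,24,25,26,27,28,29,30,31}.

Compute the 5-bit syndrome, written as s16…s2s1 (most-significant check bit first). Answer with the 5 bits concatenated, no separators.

s1 (pos 1,3,5,7,9,11,13,15,17,19,21,23,25,27,29,31): 1⊕1⊕1⊕0⊕0⊕0⊕1⊕1⊕0⊕0⊕1⊕1⊕0⊕0⊕1⊕0 = 0
s2 (pos 2,3,6,7,10,11,14,15,18,19,22,23,26,27,30,31): 1⊕1⊕0⊕0⊕1⊕0⊕0⊕1⊕0⊕0⊕1⊕1⊕0⊕0⊕0⊕0 = 0
s4 (pos 4,5,6,7,12,13,14,15,20,21,22,23,28,29,30,31): 0⊕1⊕0⊕0⊕1⊕1⊕0⊕1⊕0⊕1⊕1⊕1⊕1⊕1⊕0⊕0 = 1
s8 (pos 8,9,10,11,12,13,14,15,24,25,26,27,28,29,30,31): 0⊕0⊕1⊕0⊕1⊕1⊕0⊕1⊕0⊕0⊕0⊕0⊕1⊕1⊕0⊕0 = 0
s16 (pos 16,17,18,19,20,21,22,23,24,25,26,27,28,29,30,31): 1⊕0⊕0⊕0⊕0⊕1⊕1⊕1⊕0⊕0⊕0⊕0⊕1⊕1⊕0⊕0 = 0
Syndrome s16…s1 = 00100 → error at position 4.

00100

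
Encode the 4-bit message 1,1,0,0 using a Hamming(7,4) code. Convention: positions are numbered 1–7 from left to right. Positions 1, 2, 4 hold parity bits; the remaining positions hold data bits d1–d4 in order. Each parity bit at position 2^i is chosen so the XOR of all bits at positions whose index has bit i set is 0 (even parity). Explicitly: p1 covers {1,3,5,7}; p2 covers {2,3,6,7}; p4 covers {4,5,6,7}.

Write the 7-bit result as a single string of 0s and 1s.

0111100

Place data at non-parity positions: p1 p2 1 p4 1 0 0
p1 (pos 1,3,5,7): XOR of data positions = 1⊕1⊕0 = 0
p2 (pos 2,3,6,7): XOR of data positions = 1⊕0⊕0 = 1
p4 (pos 4,5,6,7): XOR of data positions = 1⊕0⊕0 = 1
Codeword: 0111100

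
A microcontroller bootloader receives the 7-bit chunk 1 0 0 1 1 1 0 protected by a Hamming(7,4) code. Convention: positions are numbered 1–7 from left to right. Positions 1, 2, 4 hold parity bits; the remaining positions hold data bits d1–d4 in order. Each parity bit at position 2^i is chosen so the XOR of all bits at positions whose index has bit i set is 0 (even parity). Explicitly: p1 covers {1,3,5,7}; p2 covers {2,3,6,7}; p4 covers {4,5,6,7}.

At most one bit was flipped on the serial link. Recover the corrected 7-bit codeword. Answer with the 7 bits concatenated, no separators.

s1 (pos 1,3,5,7): 1⊕0⊕1⊕0 = 0
s2 (pos 2,3,6,7): 0⊕0⊕1⊕0 = 1
s4 (pos 4,5,6,7): 1⊕1⊕1⊕0 = 1
Syndrome s4…s1 = 110 → error at position 6.
Flip position 6: 1001110 → 1001100

1001100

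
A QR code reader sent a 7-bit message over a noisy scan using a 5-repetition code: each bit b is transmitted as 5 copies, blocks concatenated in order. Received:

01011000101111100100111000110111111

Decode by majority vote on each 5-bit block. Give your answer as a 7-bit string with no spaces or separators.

Block 1 (01011): 3 ones → 1
Block 2 (00010): 1 one → 0
Block 3 (11111): 5 ones → 1
Block 4 (00100): 1 one → 0
Block 5 (11100): 3 ones → 1
Block 6 (01101): 3 ones → 1
Block 7 (11111): 5 ones → 1

1010111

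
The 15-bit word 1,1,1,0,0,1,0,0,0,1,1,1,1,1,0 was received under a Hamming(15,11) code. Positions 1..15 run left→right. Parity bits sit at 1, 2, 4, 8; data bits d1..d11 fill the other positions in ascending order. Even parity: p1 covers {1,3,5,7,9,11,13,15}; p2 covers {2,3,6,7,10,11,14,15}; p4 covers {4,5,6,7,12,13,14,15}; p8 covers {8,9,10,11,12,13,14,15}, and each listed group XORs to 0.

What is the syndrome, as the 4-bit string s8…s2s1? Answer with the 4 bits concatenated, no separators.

s1 (pos 1,3,5,7,9,11,13,15): 1⊕1⊕0⊕0⊕0⊕1⊕1⊕0 = 0
s2 (pos 2,3,6,7,10,11,14,15): 1⊕1⊕1⊕0⊕1⊕1⊕1⊕0 = 0
s4 (pos 4,5,6,7,12,13,14,15): 0⊕0⊕1⊕0⊕1⊕1⊕1⊕0 = 0
s8 (pos 8,9,10,11,12,13,14,15): 0⊕0⊕1⊕1⊕1⊕1⊕1⊕0 = 1
Syndrome s8…s1 = 1000 → error at position 8.

1000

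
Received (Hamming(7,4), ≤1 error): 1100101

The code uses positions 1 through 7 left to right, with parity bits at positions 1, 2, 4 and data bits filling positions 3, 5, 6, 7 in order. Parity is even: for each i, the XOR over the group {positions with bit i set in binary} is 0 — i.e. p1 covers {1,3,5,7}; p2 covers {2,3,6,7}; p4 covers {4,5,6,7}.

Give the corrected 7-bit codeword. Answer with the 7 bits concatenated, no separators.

s1 (pos 1,3,5,7): 1⊕0⊕1⊕1 = 1
s2 (pos 2,3,6,7): 1⊕0⊕0⊕1 = 0
s4 (pos 4,5,6,7): 0⊕1⊕0⊕1 = 0
Syndrome s4…s1 = 001 → error at position 1.
Flip position 1: 1100101 → 0100101

0100101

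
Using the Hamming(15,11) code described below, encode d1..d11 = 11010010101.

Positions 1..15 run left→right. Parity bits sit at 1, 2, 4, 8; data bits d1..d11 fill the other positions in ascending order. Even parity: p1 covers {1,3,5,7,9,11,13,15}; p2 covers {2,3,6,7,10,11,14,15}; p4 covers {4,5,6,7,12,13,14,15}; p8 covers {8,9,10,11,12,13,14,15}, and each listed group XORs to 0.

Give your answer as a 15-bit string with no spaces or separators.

001010110010101

Place data at non-parity positions: p1 p2 1 p4 1 0 1 p8 0 0 1 0 1 0 1
p1 (pos 1,3,5,7,9,11,13,15): XOR of data positions = 1⊕1⊕1⊕0⊕1⊕1⊕1 = 0
p2 (pos 2,3,6,7,10,11,14,15): XOR of data positions = 1⊕0⊕1⊕0⊕1⊕0⊕1 = 0
p4 (pos 4,5,6,7,12,13,14,15): XOR of data positions = 1⊕0⊕1⊕0⊕1⊕0⊕1 = 0
p8 (pos 8,9,10,11,12,13,14,15): XOR of data positions = 0⊕0⊕1⊕0⊕1⊕0⊕1 = 1
Codeword: 001010110010101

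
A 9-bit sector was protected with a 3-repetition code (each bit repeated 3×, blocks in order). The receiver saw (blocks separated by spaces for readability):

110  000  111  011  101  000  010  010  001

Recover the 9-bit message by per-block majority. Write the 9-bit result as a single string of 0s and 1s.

Block 1 (110): 2 ones → 1
Block 2 (000): 0 ones → 0
Block 3 (111): 3 ones → 1
Block 4 (011): 2 ones → 1
Block 5 (101): 2 ones → 1
Block 6 (000): 0 ones → 0
Block 7 (010): 1 one → 0
Block 8 (010): 1 one → 0
Block 9 (001): 1 one → 0

101110000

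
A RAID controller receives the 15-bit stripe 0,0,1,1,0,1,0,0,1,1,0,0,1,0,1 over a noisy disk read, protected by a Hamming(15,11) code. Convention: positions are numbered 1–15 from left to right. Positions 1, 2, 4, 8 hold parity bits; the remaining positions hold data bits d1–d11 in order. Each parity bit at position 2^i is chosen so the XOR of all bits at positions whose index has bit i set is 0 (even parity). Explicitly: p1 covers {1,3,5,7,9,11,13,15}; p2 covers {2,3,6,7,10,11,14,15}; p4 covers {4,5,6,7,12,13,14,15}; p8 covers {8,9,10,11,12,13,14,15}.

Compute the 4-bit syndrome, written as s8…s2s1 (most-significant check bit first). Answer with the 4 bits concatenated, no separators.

s1 (pos 1,3,5,7,9,11,13,15): 0⊕1⊕0⊕0⊕1⊕0⊕1⊕1 = 0
s2 (pos 2,3,6,7,10,11,14,15): 0⊕1⊕1⊕0⊕1⊕0⊕0⊕1 = 0
s4 (pos 4,5,6,7,12,13,14,15): 1⊕0⊕1⊕0⊕0⊕1⊕0⊕1 = 0
s8 (pos 8,9,10,11,12,13,14,15): 0⊕1⊕1⊕0⊕0⊕1⊕0⊕1 = 0
Syndrome s8…s1 = 0000 → no error.

0000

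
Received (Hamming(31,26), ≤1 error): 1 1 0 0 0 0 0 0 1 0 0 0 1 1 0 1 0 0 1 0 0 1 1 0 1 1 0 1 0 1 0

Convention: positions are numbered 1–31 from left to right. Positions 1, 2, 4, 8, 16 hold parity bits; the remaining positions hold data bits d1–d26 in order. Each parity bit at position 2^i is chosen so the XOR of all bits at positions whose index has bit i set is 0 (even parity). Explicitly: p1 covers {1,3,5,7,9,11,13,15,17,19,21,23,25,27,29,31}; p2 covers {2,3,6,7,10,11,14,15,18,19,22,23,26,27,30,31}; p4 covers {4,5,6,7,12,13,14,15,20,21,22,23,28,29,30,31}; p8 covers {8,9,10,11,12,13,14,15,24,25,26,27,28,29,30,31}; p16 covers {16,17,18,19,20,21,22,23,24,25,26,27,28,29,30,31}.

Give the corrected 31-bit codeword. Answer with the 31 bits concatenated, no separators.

s1 (pos 1,3,5,7,9,11,13,15,17,19,21,23,25,27,29,31): 1⊕0⊕0⊕0⊕1⊕0⊕1⊕0⊕0⊕1⊕0⊕1⊕1⊕0⊕0⊕0 = 0
s2 (pos 2,3,6,7,10,11,14,15,18,19,22,23,26,27,30,31): 1⊕0⊕0⊕0⊕0⊕0⊕1⊕0⊕0⊕1⊕1⊕1⊕1⊕0⊕1⊕0 = 1
s4 (pos 4,5,6,7,12,13,14,15,20,21,22,23,28,29,30,31): 0⊕0⊕0⊕0⊕0⊕1⊕1⊕0⊕0⊕0⊕1⊕1⊕1⊕0⊕1⊕0 = 0
s8 (pos 8,9,10,11,12,13,14,15,24,25,26,27,28,29,30,31): 0⊕1⊕0⊕0⊕0⊕1⊕1⊕0⊕0⊕1⊕1⊕0⊕1⊕0⊕1⊕0 = 1
s16 (pos 16,17,18,19,20,21,22,23,24,25,26,27,28,29,30,31): 1⊕0⊕0⊕1⊕0⊕0⊕1⊕1⊕0⊕1⊕1⊕0⊕1⊕0⊕1⊕0 = 0
Syndrome s16…s1 = 01010 → error at position 10.
Flip position 10: 1100000010001101001001101101010 → 1100000011001101001001101101010

1100000011001101001001101101010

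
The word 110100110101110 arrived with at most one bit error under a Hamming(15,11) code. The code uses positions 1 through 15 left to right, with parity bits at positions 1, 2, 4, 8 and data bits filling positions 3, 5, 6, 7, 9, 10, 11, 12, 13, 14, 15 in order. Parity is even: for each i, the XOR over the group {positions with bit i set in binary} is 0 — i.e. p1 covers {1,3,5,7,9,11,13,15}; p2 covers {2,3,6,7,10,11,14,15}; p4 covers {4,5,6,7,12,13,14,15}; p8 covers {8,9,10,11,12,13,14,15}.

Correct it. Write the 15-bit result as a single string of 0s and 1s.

110100110101010

s1 (pos 1,3,5,7,9,11,13,15): 1⊕0⊕0⊕1⊕0⊕0⊕1⊕0 = 1
s2 (pos 2,3,6,7,10,11,14,15): 1⊕0⊕0⊕1⊕1⊕0⊕1⊕0 = 0
s4 (pos 4,5,6,7,12,13,14,15): 1⊕0⊕0⊕1⊕1⊕1⊕1⊕0 = 1
s8 (pos 8,9,10,11,12,13,14,15): 1⊕0⊕1⊕0⊕1⊕1⊕1⊕0 = 1
Syndrome s8…s1 = 1101 → error at position 13.
Flip position 13: 110100110101110 → 110100110101010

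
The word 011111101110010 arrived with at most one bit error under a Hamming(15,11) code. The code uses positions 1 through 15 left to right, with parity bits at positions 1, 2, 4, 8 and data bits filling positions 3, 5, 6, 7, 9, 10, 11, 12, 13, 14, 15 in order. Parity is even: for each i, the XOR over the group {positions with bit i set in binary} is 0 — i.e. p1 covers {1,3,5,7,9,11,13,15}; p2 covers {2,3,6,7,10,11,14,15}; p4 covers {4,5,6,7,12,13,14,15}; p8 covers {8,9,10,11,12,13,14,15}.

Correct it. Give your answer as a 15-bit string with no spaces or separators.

s1 (pos 1,3,5,7,9,11,13,15): 0⊕1⊕1⊕1⊕1⊕1⊕0⊕0 = 1
s2 (pos 2,3,6,7,10,11,14,15): 1⊕1⊕1⊕1⊕1⊕1⊕1⊕0 = 1
s4 (pos 4,5,6,7,12,13,14,15): 1⊕1⊕1⊕1⊕0⊕0⊕1⊕0 = 1
s8 (pos 8,9,10,11,12,13,14,15): 0⊕1⊕1⊕1⊕0⊕0⊕1⊕0 = 0
Syndrome s8…s1 = 0111 → error at position 7.
Flip position 7: 011111101110010 → 011111001110010

011111001110010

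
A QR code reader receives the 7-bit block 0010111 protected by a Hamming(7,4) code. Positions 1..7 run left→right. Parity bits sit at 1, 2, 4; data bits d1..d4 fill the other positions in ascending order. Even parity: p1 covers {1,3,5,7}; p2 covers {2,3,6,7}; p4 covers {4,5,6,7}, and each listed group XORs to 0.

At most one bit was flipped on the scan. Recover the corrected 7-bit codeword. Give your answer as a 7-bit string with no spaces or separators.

s1 (pos 1,3,5,7): 0⊕1⊕1⊕1 = 1
s2 (pos 2,3,6,7): 0⊕1⊕1⊕1 = 1
s4 (pos 4,5,6,7): 0⊕1⊕1⊕1 = 1
Syndrome s4…s1 = 111 → error at position 7.
Flip position 7: 0010111 → 0010110

0010110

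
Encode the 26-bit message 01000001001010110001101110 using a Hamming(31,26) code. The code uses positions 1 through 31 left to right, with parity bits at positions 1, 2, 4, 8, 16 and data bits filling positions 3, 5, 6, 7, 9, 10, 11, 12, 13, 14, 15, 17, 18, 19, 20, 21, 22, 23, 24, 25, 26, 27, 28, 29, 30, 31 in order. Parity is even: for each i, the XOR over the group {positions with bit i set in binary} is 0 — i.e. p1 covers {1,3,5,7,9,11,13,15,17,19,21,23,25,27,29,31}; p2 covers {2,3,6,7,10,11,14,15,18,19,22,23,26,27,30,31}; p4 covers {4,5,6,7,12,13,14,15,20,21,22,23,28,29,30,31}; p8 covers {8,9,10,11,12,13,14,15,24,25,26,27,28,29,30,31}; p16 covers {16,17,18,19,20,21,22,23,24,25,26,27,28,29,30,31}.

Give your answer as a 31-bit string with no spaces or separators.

Place data at non-parity positions: p1 p2 0 p4 1 0 0 p8 0 0 0 1 0 0 1 p16 0 1 0 1 1 0 0 0 1 1 0 1 1 1 0
p1 (pos 1,3,5,7,9,11,13,15,17,19,21,23,25,27,29,31): XOR of data positions = 0⊕1⊕0⊕0⊕0⊕0⊕1⊕0⊕0⊕1⊕0⊕1⊕0⊕1⊕0 = 1
p2 (pos 2,3,6,7,10,11,14,15,18,19,22,23,26,27,30,31): XOR of data positions = 0⊕0⊕0⊕0⊕0⊕0⊕1⊕1⊕0⊕0⊕0⊕1⊕0⊕1⊕0 = 0
p4 (pos 4,5,6,7,12,13,14,15,20,21,22,23,28,29,30,31): XOR of data positions = 1⊕0⊕0⊕1⊕0⊕0⊕1⊕1⊕1⊕0⊕0⊕1⊕1⊕1⊕0 = 0
p8 (pos 8,9,10,11,12,13,14,15,24,25,26,27,28,29,30,31): XOR of data positions = 0⊕0⊕0⊕1⊕0⊕0⊕1⊕0⊕1⊕1⊕0⊕1⊕1⊕1⊕0 = 1
p16 (pos 16,17,18,19,20,21,22,23,24,25,26,27,28,29,30,31): XOR of data positions = 0⊕1⊕0⊕1⊕1⊕0⊕0⊕0⊕1⊕1⊕0⊕1⊕1⊕1⊕0 = 0
Codeword: 1000100100010010010110001101110

1000100100010010010110001101110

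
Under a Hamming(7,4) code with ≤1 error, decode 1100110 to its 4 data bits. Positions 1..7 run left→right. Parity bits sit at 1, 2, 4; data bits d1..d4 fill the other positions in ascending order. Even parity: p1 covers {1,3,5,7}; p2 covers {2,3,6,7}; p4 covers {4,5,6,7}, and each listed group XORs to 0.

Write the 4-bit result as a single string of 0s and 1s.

0110

s1 (pos 1,3,5,7): 1⊕0⊕1⊕0 = 0
s2 (pos 2,3,6,7): 1⊕0⊕1⊕0 = 0
s4 (pos 4,5,6,7): 0⊕1⊕1⊕0 = 0
Syndrome s4…s1 = 000 → no error.
Read data bits from positions 3,5,6,7: 0110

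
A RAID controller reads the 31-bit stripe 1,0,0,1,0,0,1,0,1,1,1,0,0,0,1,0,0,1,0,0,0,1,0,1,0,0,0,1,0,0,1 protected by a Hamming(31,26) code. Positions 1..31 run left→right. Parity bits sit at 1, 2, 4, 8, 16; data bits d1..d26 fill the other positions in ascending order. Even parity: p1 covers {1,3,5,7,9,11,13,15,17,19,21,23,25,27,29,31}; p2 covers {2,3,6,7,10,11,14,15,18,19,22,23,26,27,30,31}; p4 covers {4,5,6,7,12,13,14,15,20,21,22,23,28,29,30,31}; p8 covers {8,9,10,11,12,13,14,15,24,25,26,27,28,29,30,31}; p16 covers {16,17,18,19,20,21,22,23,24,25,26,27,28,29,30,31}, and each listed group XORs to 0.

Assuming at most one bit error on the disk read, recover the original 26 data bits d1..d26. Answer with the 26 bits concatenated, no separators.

00011110001010001010101001

s1 (pos 1,3,5,7,9,11,13,15,17,19,21,23,25,27,29,31): 1⊕0⊕0⊕1⊕1⊕1⊕0⊕1⊕0⊕0⊕0⊕0⊕0⊕0⊕0⊕1 = 0
s2 (pos 2,3,6,7,10,11,14,15,18,19,22,23,26,27,30,31): 0⊕0⊕0⊕1⊕1⊕1⊕0⊕1⊕1⊕0⊕1⊕0⊕0⊕0⊕0⊕1 = 1
s4 (pos 4,5,6,7,12,13,14,15,20,21,22,23,28,29,30,31): 1⊕0⊕0⊕1⊕0⊕0⊕0⊕1⊕0⊕0⊕1⊕0⊕1⊕0⊕0⊕1 = 0
s8 (pos 8,9,10,11,12,13,14,15,24,25,26,27,28,29,30,31): 0⊕1⊕1⊕1⊕0⊕0⊕0⊕1⊕1⊕0⊕0⊕0⊕1⊕0⊕0⊕1 = 1
s16 (pos 16,17,18,19,20,21,22,23,24,25,26,27,28,29,30,31): 0⊕0⊕1⊕0⊕0⊕0⊕1⊕0⊕1⊕0⊕0⊕0⊕1⊕0⊕0⊕1 = 1
Syndrome s16…s1 = 11010 → error at position 26.
Flip position 26: 1001001011100010010001010001001 → 1001001011100010010001010101001
Read data bits from positions 3,5,6,7,9,10,11,12,13,14,15,17,18,19,20,21,22,23,24,25,26,27,28,29,30,31: 00011110001010001010101001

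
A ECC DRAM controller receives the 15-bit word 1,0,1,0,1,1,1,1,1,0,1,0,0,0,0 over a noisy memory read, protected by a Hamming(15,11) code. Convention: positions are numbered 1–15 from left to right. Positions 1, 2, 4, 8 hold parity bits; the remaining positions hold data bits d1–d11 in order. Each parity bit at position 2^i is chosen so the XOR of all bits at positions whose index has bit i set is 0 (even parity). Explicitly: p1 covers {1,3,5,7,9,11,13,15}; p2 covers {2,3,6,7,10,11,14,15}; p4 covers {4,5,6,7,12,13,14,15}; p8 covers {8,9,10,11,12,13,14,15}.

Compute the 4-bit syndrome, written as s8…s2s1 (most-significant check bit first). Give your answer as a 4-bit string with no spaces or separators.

1100

s1 (pos 1,3,5,7,9,11,13,15): 1⊕1⊕1⊕1⊕1⊕1⊕0⊕0 = 0
s2 (pos 2,3,6,7,10,11,14,15): 0⊕1⊕1⊕1⊕0⊕1⊕0⊕0 = 0
s4 (pos 4,5,6,7,12,13,14,15): 0⊕1⊕1⊕1⊕0⊕0⊕0⊕0 = 1
s8 (pos 8,9,10,11,12,13,14,15): 1⊕1⊕0⊕1⊕0⊕0⊕0⊕0 = 1
Syndrome s8…s1 = 1100 → error at position 12.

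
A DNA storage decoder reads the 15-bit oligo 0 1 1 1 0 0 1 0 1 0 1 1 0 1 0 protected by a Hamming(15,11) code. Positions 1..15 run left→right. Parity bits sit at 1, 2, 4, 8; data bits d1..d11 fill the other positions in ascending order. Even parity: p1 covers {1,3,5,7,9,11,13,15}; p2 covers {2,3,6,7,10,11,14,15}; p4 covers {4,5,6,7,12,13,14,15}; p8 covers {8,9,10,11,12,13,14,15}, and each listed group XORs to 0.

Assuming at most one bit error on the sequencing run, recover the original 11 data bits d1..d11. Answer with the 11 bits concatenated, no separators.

s1 (pos 1,3,5,7,9,11,13,15): 0⊕1⊕0⊕1⊕1⊕1⊕0⊕0 = 0
s2 (pos 2,3,6,7,10,11,14,15): 1⊕1⊕0⊕1⊕0⊕1⊕1⊕0 = 1
s4 (pos 4,5,6,7,12,13,14,15): 1⊕0⊕0⊕1⊕1⊕0⊕1⊕0 = 0
s8 (pos 8,9,10,11,12,13,14,15): 0⊕1⊕0⊕1⊕1⊕0⊕1⊕0 = 0
Syndrome s8…s1 = 0010 → error at position 2.
Flip position 2: 011100101011010 → 001100101011010
Read data bits from positions 3,5,6,7,9,10,11,12,13,14,15: 10011011010

10011011010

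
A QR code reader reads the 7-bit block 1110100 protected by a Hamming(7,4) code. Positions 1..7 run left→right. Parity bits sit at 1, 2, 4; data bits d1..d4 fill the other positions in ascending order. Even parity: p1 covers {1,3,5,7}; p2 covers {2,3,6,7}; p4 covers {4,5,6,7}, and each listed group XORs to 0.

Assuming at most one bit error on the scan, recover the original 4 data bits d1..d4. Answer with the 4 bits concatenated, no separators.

s1 (pos 1,3,5,7): 1⊕1⊕1⊕0 = 1
s2 (pos 2,3,6,7): 1⊕1⊕0⊕0 = 0
s4 (pos 4,5,6,7): 0⊕1⊕0⊕0 = 1
Syndrome s4…s1 = 101 → error at position 5.
Flip position 5: 1110100 → 1110000
Read data bits from positions 3,5,6,7: 1000

1000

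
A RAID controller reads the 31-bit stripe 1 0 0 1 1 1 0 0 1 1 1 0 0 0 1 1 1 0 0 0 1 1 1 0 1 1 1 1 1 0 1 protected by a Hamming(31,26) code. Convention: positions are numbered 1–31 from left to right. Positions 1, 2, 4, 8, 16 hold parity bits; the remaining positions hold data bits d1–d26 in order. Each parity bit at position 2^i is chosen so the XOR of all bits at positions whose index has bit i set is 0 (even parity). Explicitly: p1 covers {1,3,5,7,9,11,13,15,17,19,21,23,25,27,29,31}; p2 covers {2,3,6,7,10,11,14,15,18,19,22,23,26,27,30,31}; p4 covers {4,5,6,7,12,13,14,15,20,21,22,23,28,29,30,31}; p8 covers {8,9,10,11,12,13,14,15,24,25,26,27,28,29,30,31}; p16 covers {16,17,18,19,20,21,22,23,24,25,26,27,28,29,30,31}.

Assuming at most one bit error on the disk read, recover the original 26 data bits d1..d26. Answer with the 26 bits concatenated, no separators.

01101110001110011101111101

s1 (pos 1,3,5,7,9,11,13,15,17,19,21,23,25,27,29,31): 1⊕0⊕1⊕0⊕1⊕1⊕0⊕1⊕1⊕0⊕1⊕1⊕1⊕1⊕1⊕1 = 0
s2 (pos 2,3,6,7,10,11,14,15,18,19,22,23,26,27,30,31): 0⊕0⊕1⊕0⊕1⊕1⊕0⊕1⊕0⊕0⊕1⊕1⊕1⊕1⊕0⊕1 = 1
s4 (pos 4,5,6,7,12,13,14,15,20,21,22,23,28,29,30,31): 1⊕1⊕1⊕0⊕0⊕0⊕0⊕1⊕0⊕1⊕1⊕1⊕1⊕1⊕0⊕1 = 0
s8 (pos 8,9,10,11,12,13,14,15,24,25,26,27,28,29,30,31): 0⊕1⊕1⊕1⊕0⊕0⊕0⊕1⊕0⊕1⊕1⊕1⊕1⊕1⊕0⊕1 = 0
s16 (pos 16,17,18,19,20,21,22,23,24,25,26,27,28,29,30,31): 1⊕1⊕0⊕0⊕0⊕1⊕1⊕1⊕0⊕1⊕1⊕1⊕1⊕1⊕0⊕1 = 1
Syndrome s16…s1 = 10010 → error at position 18.
Flip position 18: 1001110011100011100011101111101 → 1001110011100011110011101111101
Read data bits from positions 3,5,6,7,9,10,11,12,13,14,15,17,18,19,20,21,22,23,24,25,26,27,28,29,30,31: 01101110001110011101111101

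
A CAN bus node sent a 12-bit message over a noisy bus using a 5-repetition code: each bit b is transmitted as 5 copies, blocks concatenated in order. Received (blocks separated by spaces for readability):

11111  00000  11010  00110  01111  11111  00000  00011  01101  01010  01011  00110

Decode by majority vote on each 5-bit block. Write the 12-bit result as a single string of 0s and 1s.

101011001010

Block 1 (11111): 5 ones → 1
Block 2 (00000): 0 ones → 0
Block 3 (11010): 3 ones → 1
Block 4 (00110): 2 ones → 0
Block 5 (01111): 4 ones → 1
Block 6 (11111): 5 ones → 1
Block 7 (00000): 0 ones → 0
Block 8 (00011): 2 ones → 0
Block 9 (01101): 3 ones → 1
Block 10 (01010): 2 ones → 0
Block 11 (01011): 3 ones → 1
Block 12 (00110): 2 ones → 0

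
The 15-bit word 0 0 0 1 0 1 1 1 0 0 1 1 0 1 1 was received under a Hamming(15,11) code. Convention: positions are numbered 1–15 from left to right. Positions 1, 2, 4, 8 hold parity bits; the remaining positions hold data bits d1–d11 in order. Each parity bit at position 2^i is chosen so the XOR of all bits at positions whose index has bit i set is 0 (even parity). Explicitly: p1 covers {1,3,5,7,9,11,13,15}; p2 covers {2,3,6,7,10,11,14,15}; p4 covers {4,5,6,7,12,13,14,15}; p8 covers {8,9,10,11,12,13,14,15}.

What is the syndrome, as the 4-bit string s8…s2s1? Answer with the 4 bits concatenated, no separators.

s1 (pos 1,3,5,7,9,11,13,15): 0⊕0⊕0⊕1⊕0⊕1⊕0⊕1 = 1
s2 (pos 2,3,6,7,10,11,14,15): 0⊕0⊕1⊕1⊕0⊕1⊕1⊕1 = 1
s4 (pos 4,5,6,7,12,13,14,15): 1⊕0⊕1⊕1⊕1⊕0⊕1⊕1 = 0
s8 (pos 8,9,10,11,12,13,14,15): 1⊕0⊕0⊕1⊕1⊕0⊕1⊕1 = 1
Syndrome s8…s1 = 1011 → error at position 11.

1011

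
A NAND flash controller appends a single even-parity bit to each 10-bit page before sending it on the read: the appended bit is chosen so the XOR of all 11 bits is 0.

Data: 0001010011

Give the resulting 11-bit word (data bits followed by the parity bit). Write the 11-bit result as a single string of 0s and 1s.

00010100110

XOR of the 10 data bits: 0⊕0⊕0⊕1⊕0⊕1⊕0⊕0⊕1⊕1 = 0
Parity bit = 0 (so all 11 bits XOR to 0).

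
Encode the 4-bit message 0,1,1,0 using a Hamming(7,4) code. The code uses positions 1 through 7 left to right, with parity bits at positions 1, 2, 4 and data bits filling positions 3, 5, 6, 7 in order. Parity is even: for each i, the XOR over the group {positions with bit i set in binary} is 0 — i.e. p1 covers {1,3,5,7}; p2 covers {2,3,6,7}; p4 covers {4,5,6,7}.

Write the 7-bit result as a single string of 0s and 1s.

Place data at non-parity positions: p1 p2 0 p4 1 1 0
p1 (pos 1,3,5,7): XOR of data positions = 0⊕1⊕0 = 1
p2 (pos 2,3,6,7): XOR of data positions = 0⊕1⊕0 = 1
p4 (pos 4,5,6,7): XOR of data positions = 1⊕1⊕0 = 0
Codeword: 1100110

1100110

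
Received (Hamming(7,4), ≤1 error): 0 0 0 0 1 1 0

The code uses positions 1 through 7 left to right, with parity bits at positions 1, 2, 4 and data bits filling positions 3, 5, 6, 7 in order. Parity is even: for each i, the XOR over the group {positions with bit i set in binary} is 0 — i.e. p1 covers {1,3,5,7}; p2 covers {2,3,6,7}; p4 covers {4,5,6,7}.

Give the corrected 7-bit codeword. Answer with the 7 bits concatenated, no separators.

s1 (pos 1,3,5,7): 0⊕0⊕1⊕0 = 1
s2 (pos 2,3,6,7): 0⊕0⊕1⊕0 = 1
s4 (pos 4,5,6,7): 0⊕1⊕1⊕0 = 0
Syndrome s4…s1 = 011 → error at position 3.
Flip position 3: 0000110 → 0010110

0010110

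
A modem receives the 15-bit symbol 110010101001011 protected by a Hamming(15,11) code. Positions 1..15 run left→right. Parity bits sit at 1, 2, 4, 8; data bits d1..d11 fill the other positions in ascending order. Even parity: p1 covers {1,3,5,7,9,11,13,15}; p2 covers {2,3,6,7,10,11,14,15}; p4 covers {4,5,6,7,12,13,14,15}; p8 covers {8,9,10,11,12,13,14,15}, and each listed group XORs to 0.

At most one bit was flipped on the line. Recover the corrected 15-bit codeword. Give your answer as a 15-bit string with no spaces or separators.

110000101001011

s1 (pos 1,3,5,7,9,11,13,15): 1⊕0⊕1⊕1⊕1⊕0⊕0⊕1 = 1
s2 (pos 2,3,6,7,10,11,14,15): 1⊕0⊕0⊕1⊕0⊕0⊕1⊕1 = 0
s4 (pos 4,5,6,7,12,13,14,15): 0⊕1⊕0⊕1⊕1⊕0⊕1⊕1 = 1
s8 (pos 8,9,10,11,12,13,14,15): 0⊕1⊕0⊕0⊕1⊕0⊕1⊕1 = 0
Syndrome s8…s1 = 0101 → error at position 5.
Flip position 5: 110010101001011 → 110000101001011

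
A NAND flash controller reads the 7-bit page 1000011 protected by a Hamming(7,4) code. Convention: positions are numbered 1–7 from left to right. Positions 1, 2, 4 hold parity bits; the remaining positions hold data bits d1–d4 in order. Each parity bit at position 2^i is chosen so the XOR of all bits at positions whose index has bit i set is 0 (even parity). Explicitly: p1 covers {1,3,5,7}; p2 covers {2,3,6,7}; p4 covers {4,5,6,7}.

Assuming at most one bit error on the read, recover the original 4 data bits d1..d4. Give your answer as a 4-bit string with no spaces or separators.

0011

s1 (pos 1,3,5,7): 1⊕0⊕0⊕1 = 0
s2 (pos 2,3,6,7): 0⊕0⊕1⊕1 = 0
s4 (pos 4,5,6,7): 0⊕0⊕1⊕1 = 0
Syndrome s4…s1 = 000 → no error.
Read data bits from positions 3,5,6,7: 0011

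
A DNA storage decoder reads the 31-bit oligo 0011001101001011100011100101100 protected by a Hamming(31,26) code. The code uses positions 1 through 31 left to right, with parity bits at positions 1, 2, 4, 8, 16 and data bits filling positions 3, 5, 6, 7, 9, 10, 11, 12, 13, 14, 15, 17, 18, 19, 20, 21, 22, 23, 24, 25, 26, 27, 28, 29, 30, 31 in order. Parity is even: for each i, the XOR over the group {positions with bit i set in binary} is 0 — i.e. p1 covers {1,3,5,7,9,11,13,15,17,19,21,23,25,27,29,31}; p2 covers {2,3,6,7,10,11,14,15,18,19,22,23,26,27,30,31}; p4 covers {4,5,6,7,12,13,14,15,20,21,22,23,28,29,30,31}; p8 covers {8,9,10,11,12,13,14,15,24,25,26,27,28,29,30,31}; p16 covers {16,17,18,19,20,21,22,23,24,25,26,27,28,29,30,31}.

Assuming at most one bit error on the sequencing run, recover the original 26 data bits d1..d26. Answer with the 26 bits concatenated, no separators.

10010100111100011100101100

s1 (pos 1,3,5,7,9,11,13,15,17,19,21,23,25,27,29,31): 0⊕1⊕0⊕1⊕0⊕0⊕1⊕1⊕1⊕0⊕1⊕1⊕0⊕0⊕1⊕0 = 0
s2 (pos 2,3,6,7,10,11,14,15,18,19,22,23,26,27,30,31): 0⊕1⊕0⊕1⊕1⊕0⊕0⊕1⊕0⊕0⊕1⊕1⊕1⊕0⊕0⊕0 = 1
s4 (pos 4,5,6,7,12,13,14,15,20,21,22,23,28,29,30,31): 1⊕0⊕0⊕1⊕0⊕1⊕0⊕1⊕0⊕1⊕1⊕1⊕1⊕1⊕0⊕0 = 1
s8 (pos 8,9,10,11,12,13,14,15,24,25,26,27,28,29,30,31): 1⊕0⊕1⊕0⊕0⊕1⊕0⊕1⊕0⊕0⊕1⊕0⊕1⊕1⊕0⊕0 = 1
s16 (pos 16,17,18,19,20,21,22,23,24,25,26,27,28,29,30,31): 1⊕1⊕0⊕0⊕0⊕1⊕1⊕1⊕0⊕0⊕1⊕0⊕1⊕1⊕0⊕0 = 0
Syndrome s16…s1 = 01110 → error at position 14.
Flip position 14: 0011001101001011100011100101100 → 0011001101001111100011100101100
Read data bits from positions 3,5,6,7,9,10,11,12,13,14,15,17,18,19,20,21,22,23,24,25,26,27,28,29,30,31: 10010100111100011100101100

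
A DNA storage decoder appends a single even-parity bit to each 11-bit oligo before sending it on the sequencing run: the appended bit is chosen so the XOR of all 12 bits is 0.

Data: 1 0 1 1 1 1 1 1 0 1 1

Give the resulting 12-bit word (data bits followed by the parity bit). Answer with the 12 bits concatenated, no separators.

101111110111

XOR of the 11 data bits: 1⊕0⊕1⊕1⊕1⊕1⊕1⊕1⊕0⊕1⊕1 = 1
Parity bit = 1 (so all 12 bits XOR to 0).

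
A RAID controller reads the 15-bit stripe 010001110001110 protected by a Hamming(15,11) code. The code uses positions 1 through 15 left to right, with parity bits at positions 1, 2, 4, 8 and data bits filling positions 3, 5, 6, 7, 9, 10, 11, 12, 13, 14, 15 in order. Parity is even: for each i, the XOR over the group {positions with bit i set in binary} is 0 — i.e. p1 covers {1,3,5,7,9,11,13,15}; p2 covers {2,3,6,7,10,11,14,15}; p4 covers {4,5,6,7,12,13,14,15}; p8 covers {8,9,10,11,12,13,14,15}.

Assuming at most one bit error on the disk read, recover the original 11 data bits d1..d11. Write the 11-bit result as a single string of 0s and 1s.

00110001110

s1 (pos 1,3,5,7,9,11,13,15): 0⊕0⊕0⊕1⊕0⊕0⊕1⊕0 = 0
s2 (pos 2,3,6,7,10,11,14,15): 1⊕0⊕1⊕1⊕0⊕0⊕1⊕0 = 0
s4 (pos 4,5,6,7,12,13,14,15): 0⊕0⊕1⊕1⊕1⊕1⊕1⊕0 = 1
s8 (pos 8,9,10,11,12,13,14,15): 1⊕0⊕0⊕0⊕1⊕1⊕1⊕0 = 0
Syndrome s8…s1 = 0100 → error at position 4.
Flip position 4: 010001110001110 → 010101110001110
Read data bits from positions 3,5,6,7,9,10,11,12,13,14,15: 00110001110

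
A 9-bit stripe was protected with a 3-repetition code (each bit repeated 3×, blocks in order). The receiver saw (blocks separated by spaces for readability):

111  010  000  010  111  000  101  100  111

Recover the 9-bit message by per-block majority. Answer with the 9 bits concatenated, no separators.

Block 1 (111): 3 ones → 1
Block 2 (010): 1 one → 0
Block 3 (000): 0 ones → 0
Block 4 (010): 1 one → 0
Block 5 (111): 3 ones → 1
Block 6 (000): 0 ones → 0
Block 7 (101): 2 ones → 1
Block 8 (100): 1 one → 0
Block 9 (111): 3 ones → 1

100010101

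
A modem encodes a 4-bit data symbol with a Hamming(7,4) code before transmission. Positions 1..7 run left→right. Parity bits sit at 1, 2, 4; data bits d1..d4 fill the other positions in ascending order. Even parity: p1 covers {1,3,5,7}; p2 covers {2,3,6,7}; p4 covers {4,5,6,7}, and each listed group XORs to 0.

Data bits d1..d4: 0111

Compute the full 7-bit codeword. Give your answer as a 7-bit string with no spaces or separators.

0001111

Place data at non-parity positions: p1 p2 0 p4 1 1 1
p1 (pos 1,3,5,7): XOR of data positions = 0⊕1⊕1 = 0
p2 (pos 2,3,6,7): XOR of data positions = 0⊕1⊕1 = 0
p4 (pos 4,5,6,7): XOR of data positions = 1⊕1⊕1 = 1
Codeword: 0001111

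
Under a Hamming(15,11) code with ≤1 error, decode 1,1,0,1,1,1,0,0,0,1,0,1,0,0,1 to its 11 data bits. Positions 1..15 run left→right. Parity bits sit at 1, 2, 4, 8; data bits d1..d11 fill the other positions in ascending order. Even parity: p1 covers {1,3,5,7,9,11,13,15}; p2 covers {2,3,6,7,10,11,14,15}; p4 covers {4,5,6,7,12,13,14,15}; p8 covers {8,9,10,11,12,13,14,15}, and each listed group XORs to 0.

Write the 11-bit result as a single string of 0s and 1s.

s1 (pos 1,3,5,7,9,11,13,15): 1⊕0⊕1⊕0⊕0⊕0⊕0⊕1 = 1
s2 (pos 2,3,6,7,10,11,14,15): 1⊕0⊕1⊕0⊕1⊕0⊕0⊕1 = 0
s4 (pos 4,5,6,7,12,13,14,15): 1⊕1⊕1⊕0⊕1⊕0⊕0⊕1 = 1
s8 (pos 8,9,10,11,12,13,14,15): 0⊕0⊕1⊕0⊕1⊕0⊕0⊕1 = 1
Syndrome s8…s1 = 1101 → error at position 13.
Flip position 13: 110111000101001 → 110111000101101
Read data bits from positions 3,5,6,7,9,10,11,12,13,14,15: 01100101101

01100101101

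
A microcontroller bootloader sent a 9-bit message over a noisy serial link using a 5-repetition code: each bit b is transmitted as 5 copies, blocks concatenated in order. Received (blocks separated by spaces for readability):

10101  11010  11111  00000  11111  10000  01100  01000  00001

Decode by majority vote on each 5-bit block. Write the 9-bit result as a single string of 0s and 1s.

Block 1 (10101): 3 ones → 1
Block 2 (11010): 3 ones → 1
Block 3 (11111): 5 ones → 1
Block 4 (00000): 0 ones → 0
Block 5 (11111): 5 ones → 1
Block 6 (10000): 1 one → 0
Block 7 (01100): 2 ones → 0
Block 8 (01000): 1 one → 0
Block 9 (00001): 1 one → 0

111010000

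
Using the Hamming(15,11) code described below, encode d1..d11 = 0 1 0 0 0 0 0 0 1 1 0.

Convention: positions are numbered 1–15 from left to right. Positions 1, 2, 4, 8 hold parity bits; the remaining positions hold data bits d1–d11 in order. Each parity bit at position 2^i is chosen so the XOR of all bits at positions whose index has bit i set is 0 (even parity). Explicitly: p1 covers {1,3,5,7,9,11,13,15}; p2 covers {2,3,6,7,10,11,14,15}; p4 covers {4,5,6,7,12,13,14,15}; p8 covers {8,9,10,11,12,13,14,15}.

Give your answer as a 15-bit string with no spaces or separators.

010110000000110

Place data at non-parity positions: p1 p2 0 p4 1 0 0 p8 0 0 0 0 1 1 0
p1 (pos 1,3,5,7,9,11,13,15): XOR of data positions = 0⊕1⊕0⊕0⊕0⊕1⊕0 = 0
p2 (pos 2,3,6,7,10,11,14,15): XOR of data positions = 0⊕0⊕0⊕0⊕0⊕1⊕0 = 1
p4 (pos 4,5,6,7,12,13,14,15): XOR of data positions = 1⊕0⊕0⊕0⊕1⊕1⊕0 = 1
p8 (pos 8,9,10,11,12,13,14,15): XOR of data positions = 0⊕0⊕0⊕0⊕1⊕1⊕0 = 0
Codeword: 010110000000110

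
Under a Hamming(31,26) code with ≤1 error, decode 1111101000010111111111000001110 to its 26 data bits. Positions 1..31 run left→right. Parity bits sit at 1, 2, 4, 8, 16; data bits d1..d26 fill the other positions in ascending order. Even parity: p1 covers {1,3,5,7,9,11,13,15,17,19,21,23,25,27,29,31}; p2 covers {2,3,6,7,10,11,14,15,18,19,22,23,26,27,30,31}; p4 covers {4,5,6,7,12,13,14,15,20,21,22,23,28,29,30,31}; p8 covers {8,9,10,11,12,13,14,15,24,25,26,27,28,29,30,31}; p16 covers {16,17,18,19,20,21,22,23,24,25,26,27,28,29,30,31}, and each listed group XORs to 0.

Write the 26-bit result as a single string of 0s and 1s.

s1 (pos 1,3,5,7,9,11,13,15,17,19,21,23,25,27,29,31): 1⊕1⊕1⊕1⊕0⊕0⊕0⊕1⊕1⊕1⊕1⊕0⊕0⊕0⊕1⊕0 = 1
s2 (pos 2,3,6,7,10,11,14,15,18,19,22,23,26,27,30,31): 1⊕1⊕0⊕1⊕0⊕0⊕1⊕1⊕1⊕1⊕1⊕0⊕0⊕0⊕1⊕0 = 1
s4 (pos 4,5,6,7,12,13,14,15,20,21,22,23,28,29,30,31): 1⊕1⊕0⊕1⊕1⊕0⊕1⊕1⊕1⊕1⊕1⊕0⊕1⊕1⊕1⊕0 = 0
s8 (pos 8,9,10,11,12,13,14,15,24,25,26,27,28,29,30,31): 0⊕0⊕0⊕0⊕1⊕0⊕1⊕1⊕0⊕0⊕0⊕0⊕1⊕1⊕1⊕0 = 0
s16 (pos 16,17,18,19,20,21,22,23,24,25,26,27,28,29,30,31): 1⊕1⊕1⊕1⊕1⊕1⊕1⊕0⊕0⊕0⊕0⊕0⊕1⊕1⊕1⊕0 = 0
Syndrome s16…s1 = 00011 → error at position 3.
Flip position 3: 1111101000010111111111000001110 → 1101101000010111111111000001110
Read data bits from positions 3,5,6,7,9,10,11,12,13,14,15,17,18,19,20,21,22,23,24,25,26,27,28,29,30,31: 01010001011111111000001110

01010001011111111000001110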